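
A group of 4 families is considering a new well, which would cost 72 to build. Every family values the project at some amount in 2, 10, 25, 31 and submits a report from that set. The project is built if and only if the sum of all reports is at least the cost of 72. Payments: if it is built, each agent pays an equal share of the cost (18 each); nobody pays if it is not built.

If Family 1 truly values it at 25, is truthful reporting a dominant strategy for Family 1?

Consider the case where Family 2 reports 2, Family 3 reports 10 and Family 4 reports 31.
Truthful report 25: project not built, utility 0.
Report 31 instead: project built, pays 18, utility 25 - 18 = 7.
Since 7 > 0, reporting 31 is strictly better here, so truthful reporting is not dominant.

No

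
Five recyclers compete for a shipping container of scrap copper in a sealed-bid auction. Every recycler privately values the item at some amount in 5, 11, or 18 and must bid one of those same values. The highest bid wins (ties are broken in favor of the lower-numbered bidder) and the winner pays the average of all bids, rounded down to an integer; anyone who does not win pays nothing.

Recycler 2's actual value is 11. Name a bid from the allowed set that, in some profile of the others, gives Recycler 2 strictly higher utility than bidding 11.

18

Suppose Recycler 1 bids 5, Recycler 3 bids 5, Recycler 4 bids 5 and Recycler 5 bids 18.
Bid 11: loses, pays 0, utility 0.
Bid 18: wins, pays 10, utility 11 - 10 = 1.
So bidding 18 beats truth here (1 > 0).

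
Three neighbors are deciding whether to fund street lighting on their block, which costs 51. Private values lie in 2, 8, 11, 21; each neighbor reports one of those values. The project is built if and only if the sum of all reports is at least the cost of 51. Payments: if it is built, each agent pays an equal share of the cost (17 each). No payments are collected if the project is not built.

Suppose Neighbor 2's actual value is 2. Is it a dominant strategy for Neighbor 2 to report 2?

Yes

Check each profile of the others' reports and compare truth against every alternative report.
Others report (2, 2): truth gives 0, best alternative gives 0.
Others report (2, 8): truth gives 0, best alternative gives 0.
Others report (2, 11): truth gives 0, best alternative gives 0.
Others report (2, 21): truth gives 0, best alternative gives 0.
Others report (8, 2): truth gives 0, best alternative gives 0.
Others report (8, 8): truth gives 0, best alternative gives 0.
(Remaining 10 profiles checked similarly; truth is weakly best in each.)
In every case the truthful report is at least as good as any alternative, so it is a dominant strategy.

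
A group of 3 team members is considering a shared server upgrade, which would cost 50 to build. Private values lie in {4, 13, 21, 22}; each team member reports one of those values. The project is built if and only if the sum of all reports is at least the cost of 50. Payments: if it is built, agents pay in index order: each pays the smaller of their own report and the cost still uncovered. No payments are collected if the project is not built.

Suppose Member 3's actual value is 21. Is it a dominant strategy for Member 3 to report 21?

Yes

Check each profile of the others' reports and compare truth against every alternative report.
Others report (22, 22): truth gives 15, best alternative gives 15.
Others report (21, 22): truth gives 14, best alternative gives 14.
Others report (22, 21): truth gives 14, best alternative gives 14.
Others report (21, 21): truth gives 13, best alternative gives 13.
Others report (13, 22): truth gives 6, best alternative gives 6.
Others report (22, 13): truth gives 6, best alternative gives 6.
(Remaining 10 profiles checked similarly; truth is weakly best in each.)
In every case the truthful report is at least as good as any alternative, so it is a dominant strategy.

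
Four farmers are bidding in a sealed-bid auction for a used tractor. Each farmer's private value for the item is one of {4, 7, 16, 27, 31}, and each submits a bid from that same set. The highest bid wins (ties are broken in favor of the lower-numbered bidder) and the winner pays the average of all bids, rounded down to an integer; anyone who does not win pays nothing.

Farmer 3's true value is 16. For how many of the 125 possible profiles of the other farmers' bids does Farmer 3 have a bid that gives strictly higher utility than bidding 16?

14

Others bid (4, 4, 4): truth gives 9; bid 7 gives 12 > 9. Violating.
Others bid (4, 4, 7): truth gives 9; bid 7 gives 11 > 9. Violating.
Others bid (4, 4, 27): truth gives 0; bid 27 gives 1 > 0. Violating.
Others bid (4, 16, 4): truth gives 0; bid 27 gives 4 > 0. Violating.
Others bid (4, 4, 16): truth gives 6; no alternative beats it.
Others bid (4, 4, 31): truth gives 0; no alternative beats it.
(Checking all 125 profiles: 14 have a profitable deviation, 111 do not.)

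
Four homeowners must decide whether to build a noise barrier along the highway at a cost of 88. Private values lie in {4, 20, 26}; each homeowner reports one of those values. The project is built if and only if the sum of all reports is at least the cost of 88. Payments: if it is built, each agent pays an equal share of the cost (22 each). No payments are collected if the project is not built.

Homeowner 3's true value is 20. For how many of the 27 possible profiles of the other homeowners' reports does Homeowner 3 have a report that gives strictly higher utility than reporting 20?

4

Others report (20, 26, 26): truth gives -2; report 4 gives 0 > -2. Violating.
Others report (26, 20, 26): truth gives -2; report 4 gives 0 > -2. Violating.
Others report (26, 26, 20): truth gives -2; report 4 gives 0 > -2. Violating.
Others report (26, 26, 26): truth gives -2; report 4 gives 0 > -2. Violating.
Others report (4, 4, 4): truth gives 0; no alternative beats it.
Others report (4, 4, 20): truth gives 0; no alternative beats it.
(Checking all 27 profiles: 4 have a profitable deviation, 23 do not.)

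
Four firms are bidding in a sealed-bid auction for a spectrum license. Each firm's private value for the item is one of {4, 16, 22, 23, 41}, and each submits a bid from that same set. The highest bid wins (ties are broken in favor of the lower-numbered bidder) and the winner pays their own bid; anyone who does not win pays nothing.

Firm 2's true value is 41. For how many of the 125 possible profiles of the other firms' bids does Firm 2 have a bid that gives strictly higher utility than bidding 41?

Others bid (4, 4, 4): truth gives 0; bid 16 gives 25 > 0. Violating.
Others bid (4, 4, 16): truth gives 0; bid 16 gives 25 > 0. Violating.
Others bid (4, 4, 22): truth gives 0; bid 22 gives 19 > 0. Violating.
Others bid (4, 4, 23): truth gives 0; bid 23 gives 18 > 0. Violating.
Others bid (4, 4, 41): truth gives 0; no alternative beats it.
Others bid (4, 16, 41): truth gives 0; no alternative beats it.
(Checking all 125 profiles: 48 have a profitable deviation, 77 do not.)

48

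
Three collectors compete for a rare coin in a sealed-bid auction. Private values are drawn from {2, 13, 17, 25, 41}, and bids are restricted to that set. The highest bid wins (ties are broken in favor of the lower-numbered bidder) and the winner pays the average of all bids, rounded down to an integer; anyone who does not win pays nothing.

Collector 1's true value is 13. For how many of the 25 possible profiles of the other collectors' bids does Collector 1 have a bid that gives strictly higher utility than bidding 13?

3

Others bid (2, 2): truth gives 8; bid 2 gives 11 > 8. Violating.
Others bid (2, 17): truth gives 0; bid 17 gives 1 > 0. Violating.
Others bid (17, 2): truth gives 0; bid 17 gives 1 > 0. Violating.
Others bid (2, 13): truth gives 4; no alternative beats it.
Others bid (2, 25): truth gives 0; no alternative beats it.
(Checking all 25 profiles: 3 have a profitable deviation, 22 do not.)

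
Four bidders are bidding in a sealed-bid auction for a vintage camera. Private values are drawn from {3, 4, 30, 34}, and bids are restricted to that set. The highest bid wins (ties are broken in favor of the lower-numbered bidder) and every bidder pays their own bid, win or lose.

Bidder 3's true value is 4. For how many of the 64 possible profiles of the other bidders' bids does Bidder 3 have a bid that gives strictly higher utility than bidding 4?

Others bid (3, 3, 30): truth gives -4; bid 3 gives -3 > -4. Violating.
Others bid (3, 3, 34): truth gives -4; bid 3 gives -3 > -4. Violating.
Others bid (3, 4, 3): truth gives -4; bid 3 gives -3 > -4. Violating.
Others bid (3, 4, 4): truth gives -4; bid 3 gives -3 > -4. Violating.
Others bid (3, 3, 3): truth gives 0; no alternative beats it.
Others bid (3, 3, 4): truth gives 0; no alternative beats it.
(Checking all 64 profiles: 62 have a profitable deviation, 2 do not.)

62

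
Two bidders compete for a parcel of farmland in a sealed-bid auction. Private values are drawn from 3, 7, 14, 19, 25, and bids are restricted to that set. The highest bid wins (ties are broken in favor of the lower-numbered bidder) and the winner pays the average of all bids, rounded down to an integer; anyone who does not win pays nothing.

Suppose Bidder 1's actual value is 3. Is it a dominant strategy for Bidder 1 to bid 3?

Check each profile of the others' bids and compare truth against every alternative bid.
Others bid (7): truth gives 0, best alternative gives -4.
Others bid (3): truth gives 0, best alternative gives -2.
Others bid (14): truth gives 0, best alternative gives 0.
Others bid (19): truth gives 0, best alternative gives 0.
Others bid (25): truth gives 0, best alternative gives 0.
In every case the truthful bid is at least as good as any alternative, so it is a dominant strategy.

Yes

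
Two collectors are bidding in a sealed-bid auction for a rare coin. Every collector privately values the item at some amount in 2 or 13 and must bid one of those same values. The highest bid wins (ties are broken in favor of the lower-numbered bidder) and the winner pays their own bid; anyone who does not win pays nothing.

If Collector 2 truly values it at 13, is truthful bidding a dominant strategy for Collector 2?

Check each profile of the others' bids and compare truth against every alternative bid.
Others bid (2): truth gives 0, best alternative gives 0.
Others bid (13): truth gives 0, best alternative gives 0.
In every case the truthful bid is at least as good as any alternative, so it is a dominant strategy.

Yes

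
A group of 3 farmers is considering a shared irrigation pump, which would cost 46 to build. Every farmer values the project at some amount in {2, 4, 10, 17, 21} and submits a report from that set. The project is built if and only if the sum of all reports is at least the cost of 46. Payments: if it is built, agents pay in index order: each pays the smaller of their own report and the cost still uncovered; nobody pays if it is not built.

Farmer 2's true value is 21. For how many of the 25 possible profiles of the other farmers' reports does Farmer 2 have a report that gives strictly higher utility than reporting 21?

6

Others report (10, 21): truth gives 0; report 17 gives 4 > 0. Violating.
Others report (17, 17): truth gives 0; report 17 gives 4 > 0. Violating.
Others report (17, 21): truth gives 0; report 10 gives 11 > 0. Violating.
Others report (21, 10): truth gives 0; report 17 gives 4 > 0. Violating.
Others report (2, 2): truth gives 0; no alternative beats it.
Others report (2, 4): truth gives 0; no alternative beats it.
(Checking all 25 profiles: 6 have a profitable deviation, 19 do not.)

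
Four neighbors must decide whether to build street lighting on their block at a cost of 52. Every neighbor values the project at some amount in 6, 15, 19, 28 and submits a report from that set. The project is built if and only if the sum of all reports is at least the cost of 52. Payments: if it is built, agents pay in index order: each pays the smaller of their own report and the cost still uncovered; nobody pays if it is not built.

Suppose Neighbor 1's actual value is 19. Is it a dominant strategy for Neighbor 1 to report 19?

No

Consider the case where Neighbor 2 reports 6, Neighbor 3 reports 6 and Neighbor 4 reports 28.
Truthful report 19: project built, pays 19, utility 19 - 19 = 0.
Report 15 instead: project built, pays 15, utility 19 - 15 = 4.
Since 4 > 0, reporting 15 is strictly better here, so truthful reporting is not dominant.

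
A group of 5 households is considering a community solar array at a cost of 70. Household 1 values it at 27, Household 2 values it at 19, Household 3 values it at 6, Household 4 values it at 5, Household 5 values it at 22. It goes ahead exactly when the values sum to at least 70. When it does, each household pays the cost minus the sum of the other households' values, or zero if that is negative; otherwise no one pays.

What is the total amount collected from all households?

41

Total value 79 ≥ cost 70, so it is built.
Household 1: others sum to 52; max(0, 70 - 52) = 18.
Household 2: others sum to 60; max(0, 70 - 60) = 10.
Household 3: others sum to 73; max(0, 70 - 73) = 0.
Household 4: others sum to 74; max(0, 70 - 74) = 0.
Household 5: others sum to 57; max(0, 70 - 57) = 13.
Total collected = 18 + 10 + 0 + 0 + 13 = 41.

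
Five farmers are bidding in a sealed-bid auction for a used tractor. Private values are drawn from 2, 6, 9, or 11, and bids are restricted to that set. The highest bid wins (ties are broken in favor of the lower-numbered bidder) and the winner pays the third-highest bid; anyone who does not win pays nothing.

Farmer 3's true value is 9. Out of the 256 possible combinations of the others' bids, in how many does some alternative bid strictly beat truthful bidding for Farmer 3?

32

Others bid (2, 2, 2, 11): truth gives 0; bid 11 gives 7 > 0. Violating.
Others bid (2, 2, 6, 11): truth gives 0; bid 11 gives 3 > 0. Violating.
Others bid (2, 2, 11, 2): truth gives 0; bid 11 gives 7 > 0. Violating.
Others bid (2, 2, 11, 6): truth gives 0; bid 11 gives 3 > 0. Violating.
Others bid (2, 2, 2, 2): truth gives 7; no alternative beats it.
Others bid (2, 2, 2, 6): truth gives 7; no alternative beats it.
(Checking all 256 profiles: 32 have a profitable deviation, 224 do not.)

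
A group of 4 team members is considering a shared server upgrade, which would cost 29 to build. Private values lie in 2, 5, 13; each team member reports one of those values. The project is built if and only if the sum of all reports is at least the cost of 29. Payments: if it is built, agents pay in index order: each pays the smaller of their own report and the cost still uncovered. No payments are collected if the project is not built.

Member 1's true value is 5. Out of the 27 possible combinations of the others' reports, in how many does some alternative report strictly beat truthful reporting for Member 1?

7

Others report (2, 13, 13): truth gives 0; report 2 gives 3 > 0. Violating.
Others report (5, 13, 13): truth gives 0; report 2 gives 3 > 0. Violating.
Others report (13, 2, 13): truth gives 0; report 2 gives 3 > 0. Violating.
Others report (13, 5, 13): truth gives 0; report 2 gives 3 > 0. Violating.
Others report (2, 2, 2): truth gives 0; no alternative beats it.
Others report (2, 2, 5): truth gives 0; no alternative beats it.
(Checking all 27 profiles: 7 have a profitable deviation, 20 do not.)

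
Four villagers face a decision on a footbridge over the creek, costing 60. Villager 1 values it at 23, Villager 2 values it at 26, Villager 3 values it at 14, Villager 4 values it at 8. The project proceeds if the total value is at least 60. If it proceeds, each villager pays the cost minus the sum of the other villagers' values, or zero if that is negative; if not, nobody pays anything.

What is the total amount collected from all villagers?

Total value 71 ≥ cost 60, so it is built.
Villager 1: others sum to 48; max(0, 60 - 48) = 12.
Villager 2: others sum to 45; max(0, 60 - 45) = 15.
Villager 3: others sum to 57; max(0, 60 - 57) = 3.
Villager 4: others sum to 63; max(0, 60 - 63) = 0.
Total collected = 12 + 15 + 3 + 0 = 30.

30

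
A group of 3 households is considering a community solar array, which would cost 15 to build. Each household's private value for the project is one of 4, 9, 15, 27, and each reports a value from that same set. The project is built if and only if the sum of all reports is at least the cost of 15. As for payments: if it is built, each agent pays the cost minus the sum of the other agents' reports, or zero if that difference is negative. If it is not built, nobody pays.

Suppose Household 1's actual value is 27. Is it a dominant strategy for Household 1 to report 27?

Yes

Check each profile of the others' reports and compare truth against every alternative report.
Others report (4, 15): truth gives 27, best alternative gives 27.
Others report (4, 27): truth gives 27, best alternative gives 27.
Others report (9, 9): truth gives 27, best alternative gives 27.
Others report (9, 15): truth gives 27, best alternative gives 27.
Others report (9, 27): truth gives 27, best alternative gives 27.
Others report (15, 4): truth gives 27, best alternative gives 27.
(Remaining 10 profiles checked similarly; truth is weakly best in each.)
In every case the truthful report is at least as good as any alternative, so it is a dominant strategy.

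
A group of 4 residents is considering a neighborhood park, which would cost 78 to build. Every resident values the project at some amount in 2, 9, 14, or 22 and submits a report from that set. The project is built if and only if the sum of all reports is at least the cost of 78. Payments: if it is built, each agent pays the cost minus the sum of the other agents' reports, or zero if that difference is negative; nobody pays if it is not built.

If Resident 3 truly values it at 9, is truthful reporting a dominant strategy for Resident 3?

Check each profile of the others' reports and compare truth against every alternative report.
Others report (2, 2, 2): truth gives 0, best alternative gives 0.
Others report (2, 2, 9): truth gives 0, best alternative gives 0.
Others report (2, 2, 14): truth gives 0, best alternative gives 0.
Others report (2, 2, 22): truth gives 0, best alternative gives 0.
Others report (2, 9, 2): truth gives 0, best alternative gives 0.
Others report (2, 9, 9): truth gives 0, best alternative gives 0.
(Remaining 58 profiles checked similarly; truth is weakly best in each.)
In every case the truthful report is at least as good as any alternative, so it is a dominant strategy.

Yes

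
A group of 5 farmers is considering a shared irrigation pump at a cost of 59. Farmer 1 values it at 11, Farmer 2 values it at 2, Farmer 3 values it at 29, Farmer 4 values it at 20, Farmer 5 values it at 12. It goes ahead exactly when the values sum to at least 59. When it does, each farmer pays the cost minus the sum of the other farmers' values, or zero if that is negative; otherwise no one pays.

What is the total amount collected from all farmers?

Total value 74 ≥ cost 59, so it is built.
Farmer 1: others sum to 63; max(0, 59 - 63) = 0.
Farmer 2: others sum to 72; max(0, 59 - 72) = 0.
Farmer 3: others sum to 45; max(0, 59 - 45) = 14.
Farmer 4: others sum to 54; max(0, 59 - 54) = 5.
Farmer 5: others sum to 62; max(0, 59 - 62) = 0.
Total collected = 0 + 0 + 14 + 5 + 0 = 19.

19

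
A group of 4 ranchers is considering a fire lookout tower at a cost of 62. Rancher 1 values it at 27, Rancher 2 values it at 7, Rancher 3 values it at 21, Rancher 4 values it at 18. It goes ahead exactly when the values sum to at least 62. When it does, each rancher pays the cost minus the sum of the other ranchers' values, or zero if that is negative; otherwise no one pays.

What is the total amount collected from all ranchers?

33

Total value 73 ≥ cost 62, so it is built.
Rancher 1: others sum to 46; max(0, 62 - 46) = 16.
Rancher 2: others sum to 66; max(0, 62 - 66) = 0.
Rancher 3: others sum to 52; max(0, 62 - 52) = 10.
Rancher 4: others sum to 55; max(0, 62 - 55) = 7.
Total collected = 16 + 0 + 10 + 7 = 33.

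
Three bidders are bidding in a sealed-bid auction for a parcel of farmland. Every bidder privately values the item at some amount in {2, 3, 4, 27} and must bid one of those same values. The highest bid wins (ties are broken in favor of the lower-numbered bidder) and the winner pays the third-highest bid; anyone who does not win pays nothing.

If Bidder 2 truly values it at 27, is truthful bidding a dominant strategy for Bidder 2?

Check each profile of the others' bids and compare truth against every alternative bid.
Others bid (2, 27): truth gives 25, best alternative gives 0.
Others bid (4, 2): truth gives 25, best alternative gives 0.
Others bid (3, 27): truth gives 24, best alternative gives 0.
Others bid (4, 3): truth gives 24, best alternative gives 0.
Others bid (4, 4): truth gives 23, best alternative gives 0.
Others bid (4, 27): truth gives 23, best alternative gives 0.
(Remaining 10 profiles checked similarly; truth is weakly best in each.)
In every case the truthful bid is at least as good as any alternative, so it is a dominant strategy.

Yes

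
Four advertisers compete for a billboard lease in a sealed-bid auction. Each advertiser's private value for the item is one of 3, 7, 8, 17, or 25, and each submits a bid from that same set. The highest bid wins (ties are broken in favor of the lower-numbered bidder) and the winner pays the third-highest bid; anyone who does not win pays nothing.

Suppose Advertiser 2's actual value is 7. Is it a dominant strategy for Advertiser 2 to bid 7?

Consider the case where Advertiser 1 bids 3, Advertiser 3 bids 3 and Advertiser 4 bids 8.
Truthful bid 7: loses, pays 0, utility 0.
Bid 8 instead: wins, pays 3, utility 7 - 3 = 4.
Since 4 > 0, bidding 8 is strictly better here, so truthful bidding is not dominant.

No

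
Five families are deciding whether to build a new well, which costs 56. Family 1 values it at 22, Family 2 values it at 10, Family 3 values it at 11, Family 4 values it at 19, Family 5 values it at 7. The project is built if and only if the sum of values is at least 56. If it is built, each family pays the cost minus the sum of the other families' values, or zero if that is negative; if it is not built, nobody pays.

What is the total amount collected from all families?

Total value 69 ≥ cost 56, so it is built.
Family 1: others sum to 47; max(0, 56 - 47) = 9.
Family 2: others sum to 59; max(0, 56 - 59) = 0.
Family 3: others sum to 58; max(0, 56 - 58) = 0.
Family 4: others sum to 50; max(0, 56 - 50) = 6.
Family 5: others sum to 62; max(0, 56 - 62) = 0.
Total collected = 9 + 0 + 0 + 6 + 0 = 15.

15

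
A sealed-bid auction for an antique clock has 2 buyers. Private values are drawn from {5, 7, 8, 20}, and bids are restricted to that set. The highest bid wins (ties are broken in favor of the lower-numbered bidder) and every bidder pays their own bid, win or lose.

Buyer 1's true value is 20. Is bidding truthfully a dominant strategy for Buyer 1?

Consider the case where Buyer 2 bids 5.
Truthful bid 20: wins, pays 20, utility 20 - 20 = 0.
Bid 5 instead: wins, pays 5, utility 20 - 5 = 15.
Since 15 > 0, bidding 5 is strictly better here, so truthful bidding is not dominant.

No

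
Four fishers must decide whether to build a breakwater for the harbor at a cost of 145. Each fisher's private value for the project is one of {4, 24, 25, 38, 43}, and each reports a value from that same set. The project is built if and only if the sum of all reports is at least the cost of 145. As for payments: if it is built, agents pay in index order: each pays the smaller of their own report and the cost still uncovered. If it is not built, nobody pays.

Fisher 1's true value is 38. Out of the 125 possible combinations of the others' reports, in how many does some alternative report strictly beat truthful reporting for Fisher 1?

4

Others report (38, 43, 43): truth gives 0; report 24 gives 14 > 0. Violating.
Others report (43, 38, 43): truth gives 0; report 24 gives 14 > 0. Violating.
Others report (43, 43, 38): truth gives 0; report 24 gives 14 > 0. Violating.
Others report (43, 43, 43): truth gives 0; report 24 gives 14 > 0. Violating.
Others report (4, 4, 4): truth gives 0; no alternative beats it.
Others report (4, 4, 24): truth gives 0; no alternative beats it.
(Checking all 125 profiles: 4 have a profitable deviation, 121 do not.)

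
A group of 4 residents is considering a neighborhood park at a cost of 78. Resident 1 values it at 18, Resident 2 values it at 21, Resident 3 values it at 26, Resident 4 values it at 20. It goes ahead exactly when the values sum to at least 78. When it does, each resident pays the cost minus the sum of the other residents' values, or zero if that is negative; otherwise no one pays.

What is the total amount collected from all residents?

Total value 85 ≥ cost 78, so it is built.
Resident 1: others sum to 67; max(0, 78 - 67) = 11.
Resident 2: others sum to 64; max(0, 78 - 64) = 14.
Resident 3: others sum to 59; max(0, 78 - 59) = 19.
Resident 4: others sum to 65; max(0, 78 - 65) = 13.
Total collected = 11 + 14 + 19 + 13 = 57.

57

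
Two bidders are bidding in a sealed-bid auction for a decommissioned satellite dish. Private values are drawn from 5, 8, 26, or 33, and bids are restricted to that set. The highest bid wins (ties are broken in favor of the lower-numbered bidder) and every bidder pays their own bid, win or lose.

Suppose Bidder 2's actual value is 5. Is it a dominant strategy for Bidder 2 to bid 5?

No

Consider the case where Bidder 1 bids 5.
Truthful bid 5: loses but pays 5, utility -5.
Bid 8 instead: wins, pays 8, utility 5 - 8 = -3.
Since -3 > -5, bidding 8 is strictly better here, so truthful bidding is not dominant.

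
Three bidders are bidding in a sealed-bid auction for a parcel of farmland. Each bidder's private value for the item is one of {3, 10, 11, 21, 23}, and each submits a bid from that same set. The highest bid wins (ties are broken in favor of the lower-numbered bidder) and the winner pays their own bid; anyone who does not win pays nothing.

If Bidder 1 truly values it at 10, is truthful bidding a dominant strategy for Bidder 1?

No

Consider the case where Bidder 2 bids 3 and Bidder 3 bids 3.
Truthful bid 10: wins, pays 10, utility 10 - 10 = 0.
Bid 3 instead: wins, pays 3, utility 10 - 3 = 7.
Since 7 > 0, bidding 3 is strictly better here, so truthful bidding is not dominant.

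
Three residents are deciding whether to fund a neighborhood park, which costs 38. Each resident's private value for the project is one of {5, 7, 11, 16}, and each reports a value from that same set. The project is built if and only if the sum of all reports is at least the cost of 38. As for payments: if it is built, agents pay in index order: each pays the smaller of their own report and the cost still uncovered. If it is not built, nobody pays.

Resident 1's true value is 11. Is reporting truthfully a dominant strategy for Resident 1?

Consider the case where Resident 2 reports 16 and Resident 3 reports 16.
Truthful report 11: project built, pays 11, utility 11 - 11 = 0.
Report 7 instead: project built, pays 7, utility 11 - 7 = 4.
Since 4 > 0, reporting 7 is strictly better here, so truthful reporting is not dominant.

No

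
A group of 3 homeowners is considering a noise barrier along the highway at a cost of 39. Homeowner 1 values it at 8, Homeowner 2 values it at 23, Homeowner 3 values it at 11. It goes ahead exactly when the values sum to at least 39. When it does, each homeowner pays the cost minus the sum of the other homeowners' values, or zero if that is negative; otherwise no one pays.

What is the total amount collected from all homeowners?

33

Total value 42 ≥ cost 39, so it is built.
Homeowner 1: others sum to 34; max(0, 39 - 34) = 5.
Homeowner 2: others sum to 19; max(0, 39 - 19) = 20.
Homeowner 3: others sum to 31; max(0, 39 - 31) = 8.
Total collected = 5 + 20 + 8 = 33.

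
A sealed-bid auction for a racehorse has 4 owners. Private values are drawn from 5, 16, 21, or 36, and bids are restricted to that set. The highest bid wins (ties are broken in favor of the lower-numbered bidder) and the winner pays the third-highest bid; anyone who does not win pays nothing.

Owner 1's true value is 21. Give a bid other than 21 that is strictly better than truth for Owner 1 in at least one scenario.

36

Suppose Owner 2 bids 5, Owner 3 bids 5 and Owner 4 bids 36.
Bid 21: loses, pays 0, utility 0.
Bid 36: wins, pays 5, utility 21 - 5 = 16.
So bidding 36 beats truth here (16 > 0).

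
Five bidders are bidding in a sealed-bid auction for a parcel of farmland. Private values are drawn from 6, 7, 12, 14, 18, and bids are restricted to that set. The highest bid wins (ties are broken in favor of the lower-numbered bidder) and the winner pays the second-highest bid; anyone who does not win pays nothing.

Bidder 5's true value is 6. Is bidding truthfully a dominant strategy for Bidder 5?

Yes

Check each profile of the others' bids and compare truth against every alternative bid.
Others bid (6, 6, 6, 6): truth gives 0, best alternative gives 0.
Others bid (6, 6, 6, 7): truth gives 0, best alternative gives 0.
Others bid (6, 6, 6, 12): truth gives 0, best alternative gives 0.
Others bid (6, 6, 6, 14): truth gives 0, best alternative gives 0.
Others bid (6, 6, 6, 18): truth gives 0, best alternative gives 0.
Others bid (6, 6, 7, 6): truth gives 0, best alternative gives 0.
(Remaining 619 profiles checked similarly; truth is weakly best in each.)
In every case the truthful bid is at least as good as any alternative, so it is a dominant strategy.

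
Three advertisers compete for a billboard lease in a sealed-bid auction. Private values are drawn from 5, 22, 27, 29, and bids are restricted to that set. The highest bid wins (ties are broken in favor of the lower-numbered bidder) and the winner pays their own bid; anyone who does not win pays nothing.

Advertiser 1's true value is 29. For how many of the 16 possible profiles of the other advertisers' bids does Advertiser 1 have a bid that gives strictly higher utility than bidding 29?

Others bid (5, 5): truth gives 0; bid 5 gives 24 > 0. Violating.
Others bid (5, 22): truth gives 0; bid 22 gives 7 > 0. Violating.
Others bid (5, 27): truth gives 0; bid 27 gives 2 > 0. Violating.
Others bid (22, 5): truth gives 0; bid 22 gives 7 > 0. Violating.
Others bid (5, 29): truth gives 0; no alternative beats it.
Others bid (22, 29): truth gives 0; no alternative beats it.
(Checking all 16 profiles: 9 have a profitable deviation, 7 do not.)

9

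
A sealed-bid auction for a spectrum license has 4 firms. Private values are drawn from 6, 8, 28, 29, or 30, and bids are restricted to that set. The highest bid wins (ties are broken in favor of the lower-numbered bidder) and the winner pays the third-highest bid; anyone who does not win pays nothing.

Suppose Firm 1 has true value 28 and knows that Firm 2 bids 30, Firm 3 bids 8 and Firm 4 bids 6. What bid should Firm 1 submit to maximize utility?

Bid 6: loses, pays 0, utility 0.
Bid 8: loses, pays 0, utility 0.
Bid 28: loses, pays 0, utility 0.
Bid 29: loses, pays 0, utility 0.
Bid 30: wins, pays 8, utility 28 - 8 = 20.
The best choice is 30 with utility 20.

30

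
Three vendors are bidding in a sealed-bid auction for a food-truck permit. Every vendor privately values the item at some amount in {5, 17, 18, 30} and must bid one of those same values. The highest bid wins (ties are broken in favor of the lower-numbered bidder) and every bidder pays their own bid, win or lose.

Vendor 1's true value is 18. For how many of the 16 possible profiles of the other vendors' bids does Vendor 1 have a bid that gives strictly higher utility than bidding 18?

11

Others bid (5, 5): truth gives 0; bid 5 gives 13 > 0. Violating.
Others bid (5, 17): truth gives 0; bid 17 gives 1 > 0. Violating.
Others bid (5, 30): truth gives -18; bid 5 gives -5 > -18. Violating.
Others bid (17, 5): truth gives 0; bid 17 gives 1 > 0. Violating.
Others bid (5, 18): truth gives 0; no alternative beats it.
Others bid (17, 18): truth gives 0; no alternative beats it.
(Checking all 16 profiles: 11 have a profitable deviation, 5 do not.)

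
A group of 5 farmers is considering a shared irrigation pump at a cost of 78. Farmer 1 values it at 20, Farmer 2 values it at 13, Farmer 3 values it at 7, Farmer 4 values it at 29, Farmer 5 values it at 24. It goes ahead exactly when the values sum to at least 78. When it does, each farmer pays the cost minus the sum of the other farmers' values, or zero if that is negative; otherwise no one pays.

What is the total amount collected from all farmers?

28

Total value 93 ≥ cost 78, so it is built.
Farmer 1: others sum to 73; max(0, 78 - 73) = 5.
Farmer 2: others sum to 80; max(0, 78 - 80) = 0.
Farmer 3: others sum to 86; max(0, 78 - 86) = 0.
Farmer 4: others sum to 64; max(0, 78 - 64) = 14.
Farmer 5: others sum to 69; max(0, 78 - 69) = 9.
Total collected = 5 + 0 + 0 + 14 + 9 = 28.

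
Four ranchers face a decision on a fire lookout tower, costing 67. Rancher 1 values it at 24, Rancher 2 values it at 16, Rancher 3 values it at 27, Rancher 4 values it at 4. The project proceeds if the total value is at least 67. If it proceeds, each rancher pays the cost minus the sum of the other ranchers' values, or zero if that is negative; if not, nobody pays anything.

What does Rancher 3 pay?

Total value 71 ≥ cost 67, so the project is built.
The other ranchers' values sum to 44.
Cost minus that sum is 67 - 44 = 23.

23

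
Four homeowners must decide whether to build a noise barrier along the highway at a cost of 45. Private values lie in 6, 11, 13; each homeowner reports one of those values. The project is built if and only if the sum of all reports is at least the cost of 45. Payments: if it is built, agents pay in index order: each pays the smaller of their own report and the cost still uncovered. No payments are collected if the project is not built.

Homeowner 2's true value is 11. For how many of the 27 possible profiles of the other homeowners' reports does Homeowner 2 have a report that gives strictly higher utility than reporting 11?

Others report (13, 13, 13): truth gives 0; report 6 gives 5 > 0. Violating.
Others report (6, 6, 6): truth gives 0; no alternative beats it.
Others report (6, 6, 11): truth gives 0; no alternative beats it.
(Checking all 27 profiles: 1 has a profitable deviation, 26 do not.)

1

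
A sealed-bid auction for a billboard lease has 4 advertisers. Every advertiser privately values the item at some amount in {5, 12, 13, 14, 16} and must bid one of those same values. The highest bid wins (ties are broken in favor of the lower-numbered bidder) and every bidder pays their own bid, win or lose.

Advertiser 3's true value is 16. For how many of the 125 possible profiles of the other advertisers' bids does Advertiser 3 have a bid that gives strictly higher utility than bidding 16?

81

Others bid (5, 5, 5): truth gives 0; bid 12 gives 4 > 0. Violating.
Others bid (5, 5, 12): truth gives 0; bid 12 gives 4 > 0. Violating.
Others bid (5, 5, 13): truth gives 0; bid 13 gives 3 > 0. Violating.
Others bid (5, 5, 14): truth gives 0; bid 14 gives 2 > 0. Violating.
Others bid (5, 5, 16): truth gives 0; no alternative beats it.
Others bid (5, 12, 16): truth gives 0; no alternative beats it.
(Checking all 125 profiles: 81 have a profitable deviation, 44 do not.)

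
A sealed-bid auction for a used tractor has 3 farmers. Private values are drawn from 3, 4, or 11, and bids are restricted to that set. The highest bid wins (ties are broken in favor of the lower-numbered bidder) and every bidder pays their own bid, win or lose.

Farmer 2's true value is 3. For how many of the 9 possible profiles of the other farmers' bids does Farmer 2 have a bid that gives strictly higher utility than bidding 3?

Others bid (3, 3): truth gives -3; bid 4 gives -1 > -3. Violating.
Others bid (3, 4): truth gives -3; bid 4 gives -1 > -3. Violating.
Others bid (3, 11): truth gives -3; no alternative beats it.
Others bid (4, 3): truth gives -3; no alternative beats it.
(Checking all 9 profiles: 2 have a profitable deviation, 7 do not.)

2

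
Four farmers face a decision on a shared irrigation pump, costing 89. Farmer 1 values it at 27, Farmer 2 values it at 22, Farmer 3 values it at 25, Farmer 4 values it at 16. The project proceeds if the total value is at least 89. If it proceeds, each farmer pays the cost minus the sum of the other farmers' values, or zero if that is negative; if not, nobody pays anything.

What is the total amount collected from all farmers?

Total value 90 ≥ cost 89, so it is built.
Farmer 1: others sum to 63; max(0, 89 - 63) = 26.
Farmer 2: others sum to 68; max(0, 89 - 68) = 21.
Farmer 3: others sum to 65; max(0, 89 - 65) = 24.
Farmer 4: others sum to 74; max(0, 89 - 74) = 15.
Total collected = 26 + 21 + 24 + 15 = 86.

86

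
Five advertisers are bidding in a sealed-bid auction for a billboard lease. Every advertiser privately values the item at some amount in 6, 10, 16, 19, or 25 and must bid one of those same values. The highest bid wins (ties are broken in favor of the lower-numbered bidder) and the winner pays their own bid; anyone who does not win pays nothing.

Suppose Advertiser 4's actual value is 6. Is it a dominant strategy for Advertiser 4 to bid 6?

Check each profile of the others' bids and compare truth against every alternative bid.
Others bid (6, 6, 6, 6): truth gives 0, best alternative gives -4.
Others bid (6, 6, 6, 10): truth gives 0, best alternative gives -4.
Others bid (6, 6, 6, 16): truth gives 0, best alternative gives 0.
Others bid (6, 6, 6, 19): truth gives 0, best alternative gives 0.
Others bid (6, 6, 6, 25): truth gives 0, best alternative gives 0.
Others bid (6, 6, 10, 6): truth gives 0, best alternative gives 0.
(Remaining 619 profiles checked similarly; truth is weakly best in each.)
In every case the truthful bid is at least as good as any alternative, so it is a dominant strategy.

Yes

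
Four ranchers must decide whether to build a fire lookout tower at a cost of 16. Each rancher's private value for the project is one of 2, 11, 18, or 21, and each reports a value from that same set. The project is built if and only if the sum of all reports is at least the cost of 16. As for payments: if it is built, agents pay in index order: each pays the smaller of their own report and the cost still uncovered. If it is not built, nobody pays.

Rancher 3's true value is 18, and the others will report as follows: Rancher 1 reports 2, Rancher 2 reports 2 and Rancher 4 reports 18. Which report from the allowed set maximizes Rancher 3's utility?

2

Report 2: project built, pays 2, utility 18 - 2 = 16.
Report 11: project built, pays 11, utility 18 - 11 = 7.
Report 18: project built, pays 12, utility 18 - 12 = 6.
Report 21: project built, pays 12, utility 18 - 12 = 6.
The best choice is 2 with utility 16.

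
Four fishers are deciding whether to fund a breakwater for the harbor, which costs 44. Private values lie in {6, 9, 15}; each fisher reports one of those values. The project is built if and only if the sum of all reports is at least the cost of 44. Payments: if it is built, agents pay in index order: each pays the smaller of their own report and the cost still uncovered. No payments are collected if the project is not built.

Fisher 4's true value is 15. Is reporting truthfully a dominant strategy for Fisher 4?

Yes

Check each profile of the others' reports and compare truth against every alternative report.
Others report (9, 9, 15): truth gives 4, best alternative gives 0.
Others report (9, 15, 9): truth gives 4, best alternative gives 0.
Others report (15, 9, 9): truth gives 4, best alternative gives 0.
Others report (6, 9, 15): truth gives 1, best alternative gives 0.
Others report (6, 15, 9): truth gives 1, best alternative gives 0.
Others report (9, 6, 15): truth gives 1, best alternative gives 0.
(Remaining 21 profiles checked similarly; truth is weakly best in each.)
In every case the truthful report is at least as good as any alternative, so it is a dominant strategy.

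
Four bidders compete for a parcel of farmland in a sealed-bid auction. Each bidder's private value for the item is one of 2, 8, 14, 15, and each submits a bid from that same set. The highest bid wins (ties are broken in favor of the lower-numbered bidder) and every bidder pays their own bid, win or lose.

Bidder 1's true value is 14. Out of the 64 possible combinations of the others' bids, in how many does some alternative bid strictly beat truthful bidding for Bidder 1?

Others bid (2, 2, 2): truth gives 0; bid 2 gives 12 > 0. Violating.
Others bid (2, 2, 8): truth gives 0; bid 8 gives 6 > 0. Violating.
Others bid (2, 2, 15): truth gives -14; bid 15 gives -1 > -14. Violating.
Others bid (2, 8, 2): truth gives 0; bid 8 gives 6 > 0. Violating.
Others bid (2, 2, 14): truth gives 0; no alternative beats it.
Others bid (2, 8, 14): truth gives 0; no alternative beats it.
(Checking all 64 profiles: 45 have a profitable deviation, 19 do not.)

45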